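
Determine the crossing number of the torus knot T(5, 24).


For a torus knot T(p, q) with gcd(p,q)=1,
the crossing number is min(p*(q-1), q*(p-1)).
p*(q-1) = 5*23 = 115
q*(p-1) = 24*4 = 96
min(115, 96) = 96

96


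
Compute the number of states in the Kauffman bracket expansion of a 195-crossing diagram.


Each crossing contributes 2 choices (A-smoothing or B-smoothing).
Total states = 2^195 = 50216813883093446110686315385661331328818843555712276103168

50216813883093446110686315385661331328818843555712276103168


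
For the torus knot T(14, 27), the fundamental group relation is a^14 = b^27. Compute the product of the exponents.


The relation is a^14 = b^27.
Product of exponents = 14 * 27
= 378

378


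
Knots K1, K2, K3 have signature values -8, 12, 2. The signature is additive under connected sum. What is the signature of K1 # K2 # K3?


The signature is additive under connected sum.
signature(K1 # K2 # K3) = (-8) + (12) + (2)
= 6

6


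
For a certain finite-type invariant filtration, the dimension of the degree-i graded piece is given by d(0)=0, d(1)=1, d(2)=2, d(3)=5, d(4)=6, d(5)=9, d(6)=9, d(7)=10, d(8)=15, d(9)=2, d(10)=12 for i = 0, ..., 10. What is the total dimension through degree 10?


Total dimension = d(0) + d(1) + ... + d(10)
= 0 + 1 + 2 + 5 + 6 + 9 + 9 + 10 + 15 + 2 + 12
= 71

71


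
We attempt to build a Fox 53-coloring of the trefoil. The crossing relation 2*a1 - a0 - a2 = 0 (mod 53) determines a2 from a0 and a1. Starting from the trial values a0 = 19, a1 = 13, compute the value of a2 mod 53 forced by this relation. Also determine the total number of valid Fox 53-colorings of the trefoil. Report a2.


Step 1: Apply the given crossing relation 2*a1 - a0 - a2 = 0 (mod 53).
  a2 = 2*a1 - a0 mod 53
  a2 = 2*13 - 19 mod 53
  a2 = 26 - 19 mod 53
  a2 = 7 mod 53 = 7
Step 2: The trefoil has determinant 3.
  Number of Fox p-colorings (p prime) is p^2 if p = 3, else p.
  Since 53 does not divide 3, only trivial (constant) colorings exist.
  (So the trial a0 = 19, a1 = 13 with a0 != a1 does NOT extend to a valid coloring of the whole trefoil: the other two crossing relations require 3*(a1 - a0) = 0 (mod 53), which fails.)
  Total colorings = 53
Step 3: a2 = 7, total Fox 53-colorings = 53

7


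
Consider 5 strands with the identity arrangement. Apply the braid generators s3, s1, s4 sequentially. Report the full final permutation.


Starting with identity [1, 2, 3, 4, 5].
Apply generators in sequence:
  After s3: [1, 2, 4, 3, 5]
  After s1: [2, 1, 4, 3, 5]
  After s4: [2, 1, 4, 5, 3]
Final permutation: [2, 1, 4, 5, 3]

[2, 1, 4, 5, 3]


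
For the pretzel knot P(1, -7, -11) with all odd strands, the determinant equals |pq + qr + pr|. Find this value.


Step 1: Compute pq + qr + pr.
pq = 1*(-7) = -7
qr = (-7)*(-11) = 77
pr = 1*(-11) = -11
pq + qr + pr = -7 + 77 + (-11) = 59
Step 2: Take absolute value.
det(P(1,-7,-11)) = |59| = 59

59


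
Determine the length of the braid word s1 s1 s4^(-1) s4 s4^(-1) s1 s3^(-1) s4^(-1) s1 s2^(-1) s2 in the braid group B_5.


The word length counts the number of generators (including inverses).
Listing each generator: s1, s1, s4^(-1), s4, s4^(-1), s1, s3^(-1), s4^(-1), s1, s2^(-1), s2
There are 11 generators in this braid word.

11


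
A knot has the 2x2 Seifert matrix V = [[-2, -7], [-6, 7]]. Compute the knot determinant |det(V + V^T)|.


Step 1: Form V + V^T where V = [[-2, -7], [-6, 7]]
  V^T = [[-2, -6], [-7, 7]]
  V + V^T = [[-4, -13], [-13, 14]]
Step 2: det(V + V^T) = (-4)*14 - (-13)*(-13)
  = -56 - 169 = -225
Step 3: Knot determinant = |det(V + V^T)| = |-225| = 225

225


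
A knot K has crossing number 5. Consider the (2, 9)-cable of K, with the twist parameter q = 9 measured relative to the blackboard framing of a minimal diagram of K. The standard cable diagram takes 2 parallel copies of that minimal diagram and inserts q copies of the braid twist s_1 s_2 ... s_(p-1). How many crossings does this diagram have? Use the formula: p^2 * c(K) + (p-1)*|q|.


Step 1: Each of the c(K) crossings of the companion diagram becomes p*p = p^2 crossings among the p parallel strands, and each of the |q| twists s_1 s_2 ... s_(p-1) adds (p-1) crossings.
  Crossings = p^2 * c(K) + (p-1)*|q|
Step 2: = 2^2 * 5 + (2-1)*9
Step 3: = 4*5 + 1*9
Step 4: = 20 + 9 = 29

29


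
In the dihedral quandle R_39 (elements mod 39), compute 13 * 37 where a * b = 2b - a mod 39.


13 * 37 = 2*37 - 13 mod 39
= 74 - 13 mod 39
= 61 mod 39 = 22

22


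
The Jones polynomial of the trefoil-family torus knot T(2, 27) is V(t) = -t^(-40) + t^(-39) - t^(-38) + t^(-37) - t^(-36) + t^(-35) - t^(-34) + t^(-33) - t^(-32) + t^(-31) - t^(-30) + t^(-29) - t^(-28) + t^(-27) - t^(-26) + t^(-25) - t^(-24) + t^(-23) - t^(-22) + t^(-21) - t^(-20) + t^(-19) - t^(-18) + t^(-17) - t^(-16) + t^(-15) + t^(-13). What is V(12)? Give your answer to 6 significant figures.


Substituting t = 12 into V(t) = -t^(-40) + t^(-39) - t^(-38) + t^(-37) - t^(-36) + t^(-35) - t^(-34) + t^(-33) - t^(-32) + t^(-31) - t^(-30) + t^(-29) - t^(-28) + t^(-27) - t^(-26) + t^(-25) - t^(-24) + t^(-23) - t^(-22) + t^(-21) - t^(-20) + t^(-19) - t^(-18) + t^(-17) - t^(-16) + t^(-15) + t^(-13):
  (-)t^(-40) = -6.80378e-44
  (+)t^(-39) = 8.16453e-43
  (-)t^(-38) = -9.79744e-42
  (+)t^(-37) = 1.17569e-40
  (-)t^(-36) = -1.41083e-39
  (+)t^(-35) = 1.693e-38
  (-)t^(-34) = -2.0316e-37
  (+)t^(-33) = 2.43792e-36
  (-)t^(-32) = -2.9255e-35
  (+)t^(-31) = 3.5106e-34
  (-)t^(-30) = -4.21272e-33
  (+)t^(-29) = 5.05526e-32
  (-)t^(-28) = -6.06632e-31
  (+)t^(-27) = 7.27958e-30
  (-)t^(-26) = -8.7355e-29
  (+)t^(-25) = 1.04826e-27
  (-)t^(-24) = -1.25791e-26
  (+)t^(-23) = 1.50949e-25
  (-)t^(-22) = -1.81139e-24
  (+)t^(-21) = 2.17367e-23
  (-)t^(-20) = -2.60841e-22
  (+)t^(-19) = 3.13009e-21
  (-)t^(-18) = -3.7561e-20
  (+)t^(-17) = 4.50732e-19
  (-)t^(-16) = -5.40879e-18
  (+)t^(-15) = 6.49055e-17
  (+)t^(-13) = 9.34639e-15
Sum = (-6.80378e-44) + (8.16453e-43) + (-9.79744e-42) + (1.17569e-40) + (-1.41083e-39) + (1.693e-38) + (-2.0316e-37) + (2.43792e-36) + (-2.9255e-35) + (3.5106e-34) + (-4.21272e-33) + (5.05526e-32) + (-6.06632e-31) + (7.27958e-30) + (-8.7355e-29) + (1.04826e-27) + (-1.25791e-26) + (1.50949e-25) + (-1.81139e-24) + (2.17367e-23) + (-2.60841e-22) + (3.13009e-21) + (-3.7561e-20) + (4.50732e-19) + (-5.40879e-18) + (6.49055e-17) + (9.34639e-15)
= 9.406300642e-15
Rounded to 6 significant figures: 9.4063e-15

9.4063e-15


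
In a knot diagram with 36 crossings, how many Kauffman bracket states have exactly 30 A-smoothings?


We choose which 30 of 36 crossings get A-smoothings.
C(36, 30) = 36! / (30! * 6!)
= 1947792

1947792


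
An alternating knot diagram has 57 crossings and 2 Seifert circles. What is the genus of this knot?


For alternating knots, g = (c - s + 1)/2.
= (57 - 2 + 1)/2
= 56/2 = 28

28


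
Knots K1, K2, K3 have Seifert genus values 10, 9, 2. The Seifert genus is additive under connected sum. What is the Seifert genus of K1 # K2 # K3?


The Seifert genus is additive under connected sum.
Seifert genus(K1 # K2 # K3) = (10) + (9) + (2)
= 21

21


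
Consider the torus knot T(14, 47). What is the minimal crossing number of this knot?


For a torus knot T(p, q) with gcd(p,q)=1,
the crossing number is min(p*(q-1), q*(p-1)).
p*(q-1) = 14*46 = 644
q*(p-1) = 47*13 = 611
min(644, 611) = 611

611


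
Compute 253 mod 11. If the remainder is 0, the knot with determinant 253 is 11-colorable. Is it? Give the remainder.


Step 1: A knot is p-colorable if and only if p divides its determinant.
Step 2: Compute 253 mod 11.
253 = 23 * 11 + 0
Step 3: 253 mod 11 = 0
Step 4: The knot is 11-colorable: yes

0


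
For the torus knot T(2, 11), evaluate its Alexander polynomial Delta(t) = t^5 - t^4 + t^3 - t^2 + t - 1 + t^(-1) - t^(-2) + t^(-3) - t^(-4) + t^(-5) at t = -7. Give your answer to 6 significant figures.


Substituting t = -7 into Delta(t) = t^5 - t^4 + t^3 - t^2 + t - 1 + t^(-1) - t^(-2) + t^(-3) - t^(-4) + t^(-5):
Term values: (-16807) + (-2401) + (-343) + (-49) + (-7) + (-1) + (-0.142857) + (-0.0204082) + (-0.00291545) + (-0.000416493) + (-5.9499e-05)
Sum = -19608.16666
Rounded to 6 significant figures: -19608.2

-19608.2


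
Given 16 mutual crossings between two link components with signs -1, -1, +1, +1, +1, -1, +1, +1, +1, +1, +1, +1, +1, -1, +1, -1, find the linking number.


Step 1: Count positive crossings: 11
Step 2: Count negative crossings: 5
Step 3: Sum of signs = 11 - 5 = 6
Step 4: Linking number = sum/2 = 6/2 = 3

3


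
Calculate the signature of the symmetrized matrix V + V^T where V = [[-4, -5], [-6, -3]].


Step 1: V + V^T = [[-8, -11], [-11, -6]]
Step 2: trace = -14, det = -73
Step 3: Discriminant = (-14)^2 - 4*(-73) = 488
Step 4: Eigenvalues: 4.04536, -18.0454
Step 5: Signature = (# positive eigenvalues) - (# negative eigenvalues) = 0

0


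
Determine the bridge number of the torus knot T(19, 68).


The bridge number of T(p,q) is min(p,q).
min(19, 68) = 19

19


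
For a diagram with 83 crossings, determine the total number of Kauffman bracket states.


Each crossing contributes 2 choices (A-smoothing or B-smoothing).
Total states = 2^83 = 9671406556917033397649408

9671406556917033397649408


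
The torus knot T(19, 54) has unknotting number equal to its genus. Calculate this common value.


For a torus knot T(p,q), both the unknotting number and genus equal (p-1)(q-1)/2.
= (19-1)(54-1)/2
= 18*53/2
= 954/2 = 477

477


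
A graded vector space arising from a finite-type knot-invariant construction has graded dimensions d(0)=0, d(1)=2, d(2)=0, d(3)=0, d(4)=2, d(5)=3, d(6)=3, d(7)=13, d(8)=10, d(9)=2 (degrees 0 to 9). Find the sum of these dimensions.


Total dimension = d(0) + d(1) + ... + d(9)
= 0 + 2 + 0 + 0 + 2 + 3 + 3 + 13 + 10 + 2
= 35

35


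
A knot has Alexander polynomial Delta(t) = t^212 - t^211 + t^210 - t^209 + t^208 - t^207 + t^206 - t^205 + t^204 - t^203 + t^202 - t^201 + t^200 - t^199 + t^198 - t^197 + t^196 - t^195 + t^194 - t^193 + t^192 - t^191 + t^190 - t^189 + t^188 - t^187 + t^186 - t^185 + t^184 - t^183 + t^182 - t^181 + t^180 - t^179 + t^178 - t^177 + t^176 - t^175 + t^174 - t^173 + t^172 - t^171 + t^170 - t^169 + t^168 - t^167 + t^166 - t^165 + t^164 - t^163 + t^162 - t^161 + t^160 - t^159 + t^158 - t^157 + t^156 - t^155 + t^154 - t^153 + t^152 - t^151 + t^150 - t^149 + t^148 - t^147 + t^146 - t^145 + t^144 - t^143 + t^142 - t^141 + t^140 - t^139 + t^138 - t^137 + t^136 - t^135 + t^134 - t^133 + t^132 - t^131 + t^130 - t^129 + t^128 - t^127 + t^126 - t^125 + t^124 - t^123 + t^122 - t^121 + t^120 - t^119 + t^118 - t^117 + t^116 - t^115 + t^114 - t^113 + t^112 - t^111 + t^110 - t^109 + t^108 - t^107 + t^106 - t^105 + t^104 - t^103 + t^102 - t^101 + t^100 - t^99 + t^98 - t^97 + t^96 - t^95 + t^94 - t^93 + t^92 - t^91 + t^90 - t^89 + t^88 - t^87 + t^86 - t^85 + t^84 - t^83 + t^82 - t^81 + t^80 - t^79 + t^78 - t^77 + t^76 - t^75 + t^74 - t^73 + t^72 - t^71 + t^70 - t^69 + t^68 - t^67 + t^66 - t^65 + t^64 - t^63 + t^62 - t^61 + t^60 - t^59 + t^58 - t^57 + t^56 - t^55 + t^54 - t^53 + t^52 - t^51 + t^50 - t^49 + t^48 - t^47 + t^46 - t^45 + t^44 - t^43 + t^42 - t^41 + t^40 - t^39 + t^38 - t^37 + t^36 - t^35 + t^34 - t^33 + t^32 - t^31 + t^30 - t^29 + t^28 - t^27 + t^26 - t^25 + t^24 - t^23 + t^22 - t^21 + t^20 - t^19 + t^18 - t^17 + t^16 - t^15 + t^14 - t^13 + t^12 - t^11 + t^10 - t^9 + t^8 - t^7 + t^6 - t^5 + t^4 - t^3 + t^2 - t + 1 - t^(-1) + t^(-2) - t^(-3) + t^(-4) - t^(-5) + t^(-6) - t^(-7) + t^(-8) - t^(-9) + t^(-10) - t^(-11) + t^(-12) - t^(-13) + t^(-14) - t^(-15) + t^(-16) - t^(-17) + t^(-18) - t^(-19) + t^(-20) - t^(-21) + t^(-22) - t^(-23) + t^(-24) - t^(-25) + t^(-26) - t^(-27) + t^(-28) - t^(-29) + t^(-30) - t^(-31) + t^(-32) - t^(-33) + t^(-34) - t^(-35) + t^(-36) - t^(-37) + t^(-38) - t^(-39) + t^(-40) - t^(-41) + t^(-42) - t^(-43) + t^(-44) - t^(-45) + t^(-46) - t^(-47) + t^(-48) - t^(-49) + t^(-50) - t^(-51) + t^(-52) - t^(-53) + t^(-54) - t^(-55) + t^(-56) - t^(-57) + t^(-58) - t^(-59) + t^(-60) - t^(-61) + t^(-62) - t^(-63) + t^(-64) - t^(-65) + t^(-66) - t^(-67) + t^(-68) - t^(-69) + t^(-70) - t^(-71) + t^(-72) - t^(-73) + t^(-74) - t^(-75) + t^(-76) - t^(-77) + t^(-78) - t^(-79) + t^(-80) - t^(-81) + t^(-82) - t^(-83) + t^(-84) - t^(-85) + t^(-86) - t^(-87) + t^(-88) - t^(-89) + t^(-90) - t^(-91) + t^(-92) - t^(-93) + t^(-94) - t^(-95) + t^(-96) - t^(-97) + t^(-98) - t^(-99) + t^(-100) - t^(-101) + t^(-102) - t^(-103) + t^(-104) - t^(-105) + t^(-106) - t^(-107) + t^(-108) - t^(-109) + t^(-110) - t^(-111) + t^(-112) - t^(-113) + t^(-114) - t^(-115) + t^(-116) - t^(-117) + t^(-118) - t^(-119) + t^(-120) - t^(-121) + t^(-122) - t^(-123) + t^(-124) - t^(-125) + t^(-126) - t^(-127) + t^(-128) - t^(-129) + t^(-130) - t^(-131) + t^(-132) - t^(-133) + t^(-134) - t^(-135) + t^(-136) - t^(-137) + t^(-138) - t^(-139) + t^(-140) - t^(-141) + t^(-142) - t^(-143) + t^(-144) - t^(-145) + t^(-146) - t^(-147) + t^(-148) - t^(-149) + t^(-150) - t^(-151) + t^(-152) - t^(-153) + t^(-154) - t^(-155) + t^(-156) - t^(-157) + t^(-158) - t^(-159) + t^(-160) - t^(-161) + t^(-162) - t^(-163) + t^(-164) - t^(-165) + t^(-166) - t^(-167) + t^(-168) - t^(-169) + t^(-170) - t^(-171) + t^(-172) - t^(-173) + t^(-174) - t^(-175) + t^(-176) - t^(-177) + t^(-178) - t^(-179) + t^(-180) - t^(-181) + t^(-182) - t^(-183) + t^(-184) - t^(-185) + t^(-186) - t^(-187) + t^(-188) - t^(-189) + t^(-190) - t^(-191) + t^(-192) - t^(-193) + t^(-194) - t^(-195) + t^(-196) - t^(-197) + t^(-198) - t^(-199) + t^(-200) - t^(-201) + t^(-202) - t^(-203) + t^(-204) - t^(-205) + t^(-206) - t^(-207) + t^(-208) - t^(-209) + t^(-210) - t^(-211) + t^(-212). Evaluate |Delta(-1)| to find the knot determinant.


Step 1: The polynomial has 425 terms with alternating signs, exponents from 212 down to -212.
Step 2: Substitute t = -1. The i-th term has coefficient (-1)^i and exponent (m-i),
  so its value is (-1)^i * (-1)^(m-i) = (-1)^m = 1 for every i.
Step 3: All 425 terms equal 1, so Delta(-1) = 425 * (1) = 425
Step 4: |Delta(-1)| = 425

425


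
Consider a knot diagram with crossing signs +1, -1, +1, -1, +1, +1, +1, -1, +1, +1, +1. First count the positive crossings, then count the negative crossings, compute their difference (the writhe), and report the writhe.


Step 1: Count positive crossings (+1).
Positive crossings: 8
Step 2: Count negative crossings (-1).
Negative crossings: 3
Step 3: Writhe = (positive) - (negative)
w = 8 - 3 = 5
Step 4: |w| = 5, and w is positive

5


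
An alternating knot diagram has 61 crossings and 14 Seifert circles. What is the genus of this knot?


For alternating knots, g = (c - s + 1)/2.
= (61 - 14 + 1)/2
= 48/2 = 24

24


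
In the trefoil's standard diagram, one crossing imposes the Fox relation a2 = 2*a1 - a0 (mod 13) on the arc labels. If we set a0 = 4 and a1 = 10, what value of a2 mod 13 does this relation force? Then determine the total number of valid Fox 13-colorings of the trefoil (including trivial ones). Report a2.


Step 1: Apply the given crossing relation 2*a1 - a0 - a2 = 0 (mod 13).
  a2 = 2*a1 - a0 mod 13
  a2 = 2*10 - 4 mod 13
  a2 = 20 - 4 mod 13
  a2 = 16 mod 13 = 3
Step 2: The trefoil has determinant 3.
  Number of Fox p-colorings (p prime) is p^2 if p = 3, else p.
  Since 13 does not divide 3, only trivial (constant) colorings exist.
  (So the trial a0 = 4, a1 = 10 with a0 != a1 does NOT extend to a valid coloring of the whole trefoil: the other two crossing relations require 3*(a1 - a0) = 0 (mod 13), which fails.)
  Total colorings = 13
Step 3: a2 = 3, total Fox 13-colorings = 13

3


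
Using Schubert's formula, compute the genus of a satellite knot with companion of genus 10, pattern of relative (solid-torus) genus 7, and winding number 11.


Schubert: g(satellite) = g_rel(pattern) + |winding| * g(companion),
where g_rel(pattern) is the genus of the pattern relative to the solid torus.
= 7 + 11 * 10
= 7 + 110 = 117

117


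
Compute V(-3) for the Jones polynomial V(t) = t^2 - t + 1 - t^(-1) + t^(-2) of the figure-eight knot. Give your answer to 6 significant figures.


Substituting t = -3 into V(t) = t^2 - t + 1 - t^(-1) + t^(-2):
  (+)t^(2) = 9
  (-)t^(1) = 3
  (+)t^(0) = 1
  (-)t^(-1) = 0.333333
  (+)t^(-2) = 0.111111
Sum = (9) + (3) + (1) + (0.333333) + (0.111111)
= 13.44444444
Rounded to 6 significant figures: 13.4444

13.4444


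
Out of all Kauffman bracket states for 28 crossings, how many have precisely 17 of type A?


We choose which 17 of 28 crossings get A-smoothings.
C(28, 17) = 28! / (17! * 11!)
= 21474180

21474180


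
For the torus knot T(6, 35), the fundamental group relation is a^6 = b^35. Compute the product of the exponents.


The relation is a^6 = b^35.
Product of exponents = 6 * 35
= 210

210


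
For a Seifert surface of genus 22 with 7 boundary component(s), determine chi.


chi = 2 - 2g - b
= 2 - 2*22 - 7
= 2 - 44 - 7 = -49

-49


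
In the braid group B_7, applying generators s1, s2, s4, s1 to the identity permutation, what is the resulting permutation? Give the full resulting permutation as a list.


Starting with identity [1, 2, 3, 4, 5, 6, 7].
Apply generators in sequence:
  After s1: [2, 1, 3, 4, 5, 6, 7]
  After s2: [2, 3, 1, 4, 5, 6, 7]
  After s4: [2, 3, 1, 5, 4, 6, 7]
  After s1: [3, 2, 1, 5, 4, 6, 7]
Final permutation: [3, 2, 1, 5, 4, 6, 7]

[3, 2, 1, 5, 4, 6, 7]


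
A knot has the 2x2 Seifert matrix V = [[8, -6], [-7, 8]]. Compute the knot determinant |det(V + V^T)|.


Step 1: Form V + V^T where V = [[8, -6], [-7, 8]]
  V^T = [[8, -7], [-6, 8]]
  V + V^T = [[16, -13], [-13, 16]]
Step 2: det(V + V^T) = 16*16 - (-13)*(-13)
  = 256 - 169 = 87
Step 3: Knot determinant = |det(V + V^T)| = |87| = 87

87


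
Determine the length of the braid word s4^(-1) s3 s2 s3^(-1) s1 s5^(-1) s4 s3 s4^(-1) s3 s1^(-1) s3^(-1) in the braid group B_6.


The word length counts the number of generators (including inverses).
Listing each generator: s4^(-1), s3, s2, s3^(-1), s1, s5^(-1), s4, s3, s4^(-1), s3, s1^(-1), s3^(-1)
There are 12 generators in this braid word.

12


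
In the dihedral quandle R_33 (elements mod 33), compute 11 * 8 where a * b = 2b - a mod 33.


11 * 8 = 2*8 - 11 mod 33
= 16 - 11 mod 33
= 5 mod 33 = 5

5


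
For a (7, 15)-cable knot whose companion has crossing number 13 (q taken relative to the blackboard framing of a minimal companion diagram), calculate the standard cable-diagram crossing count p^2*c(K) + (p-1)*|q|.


Step 1: Each of the c(K) crossings of the companion diagram becomes p*p = p^2 crossings among the p parallel strands, and each of the |q| twists s_1 s_2 ... s_(p-1) adds (p-1) crossings.
  Crossings = p^2 * c(K) + (p-1)*|q|
Step 2: = 7^2 * 13 + (7-1)*15
Step 3: = 49*13 + 6*15
Step 4: = 637 + 90 = 727

727


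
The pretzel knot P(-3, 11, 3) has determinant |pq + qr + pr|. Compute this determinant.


Step 1: Compute pq + qr + pr.
pq = (-3)*11 = -33
qr = 11*3 = 33
pr = (-3)*3 = -9
pq + qr + pr = -33 + 33 + (-9) = -9
Step 2: Take absolute value.
det(P(-3,11,3)) = |-9| = 9

9


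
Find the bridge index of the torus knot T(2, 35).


The bridge number of T(p,q) is min(p,q).
min(2, 35) = 2

2


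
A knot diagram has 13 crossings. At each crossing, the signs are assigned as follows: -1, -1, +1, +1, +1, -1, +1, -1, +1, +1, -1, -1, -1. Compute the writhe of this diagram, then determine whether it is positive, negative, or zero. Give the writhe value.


Step 1: Count positive crossings (+1).
Positive crossings: 6
Step 2: Count negative crossings (-1).
Negative crossings: 7
Step 3: Writhe = (positive) - (negative)
w = 6 - 7 = -1
Step 4: |w| = 1, and w is negative

-1


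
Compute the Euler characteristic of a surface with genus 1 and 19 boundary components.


chi = 2 - 2g - b
= 2 - 2*1 - 19
= 2 - 2 - 19 = -19

-19


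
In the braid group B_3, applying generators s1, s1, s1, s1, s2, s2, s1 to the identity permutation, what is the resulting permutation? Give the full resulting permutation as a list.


Starting with identity [1, 2, 3].
Apply generators in sequence:
  After s1: [2, 1, 3]
  After s1: [1, 2, 3]
  After s1: [2, 1, 3]
  After s1: [1, 2, 3]
  After s2: [1, 3, 2]
  After s2: [1, 2, 3]
  After s1: [2, 1, 3]
Final permutation: [2, 1, 3]

[2, 1, 3]


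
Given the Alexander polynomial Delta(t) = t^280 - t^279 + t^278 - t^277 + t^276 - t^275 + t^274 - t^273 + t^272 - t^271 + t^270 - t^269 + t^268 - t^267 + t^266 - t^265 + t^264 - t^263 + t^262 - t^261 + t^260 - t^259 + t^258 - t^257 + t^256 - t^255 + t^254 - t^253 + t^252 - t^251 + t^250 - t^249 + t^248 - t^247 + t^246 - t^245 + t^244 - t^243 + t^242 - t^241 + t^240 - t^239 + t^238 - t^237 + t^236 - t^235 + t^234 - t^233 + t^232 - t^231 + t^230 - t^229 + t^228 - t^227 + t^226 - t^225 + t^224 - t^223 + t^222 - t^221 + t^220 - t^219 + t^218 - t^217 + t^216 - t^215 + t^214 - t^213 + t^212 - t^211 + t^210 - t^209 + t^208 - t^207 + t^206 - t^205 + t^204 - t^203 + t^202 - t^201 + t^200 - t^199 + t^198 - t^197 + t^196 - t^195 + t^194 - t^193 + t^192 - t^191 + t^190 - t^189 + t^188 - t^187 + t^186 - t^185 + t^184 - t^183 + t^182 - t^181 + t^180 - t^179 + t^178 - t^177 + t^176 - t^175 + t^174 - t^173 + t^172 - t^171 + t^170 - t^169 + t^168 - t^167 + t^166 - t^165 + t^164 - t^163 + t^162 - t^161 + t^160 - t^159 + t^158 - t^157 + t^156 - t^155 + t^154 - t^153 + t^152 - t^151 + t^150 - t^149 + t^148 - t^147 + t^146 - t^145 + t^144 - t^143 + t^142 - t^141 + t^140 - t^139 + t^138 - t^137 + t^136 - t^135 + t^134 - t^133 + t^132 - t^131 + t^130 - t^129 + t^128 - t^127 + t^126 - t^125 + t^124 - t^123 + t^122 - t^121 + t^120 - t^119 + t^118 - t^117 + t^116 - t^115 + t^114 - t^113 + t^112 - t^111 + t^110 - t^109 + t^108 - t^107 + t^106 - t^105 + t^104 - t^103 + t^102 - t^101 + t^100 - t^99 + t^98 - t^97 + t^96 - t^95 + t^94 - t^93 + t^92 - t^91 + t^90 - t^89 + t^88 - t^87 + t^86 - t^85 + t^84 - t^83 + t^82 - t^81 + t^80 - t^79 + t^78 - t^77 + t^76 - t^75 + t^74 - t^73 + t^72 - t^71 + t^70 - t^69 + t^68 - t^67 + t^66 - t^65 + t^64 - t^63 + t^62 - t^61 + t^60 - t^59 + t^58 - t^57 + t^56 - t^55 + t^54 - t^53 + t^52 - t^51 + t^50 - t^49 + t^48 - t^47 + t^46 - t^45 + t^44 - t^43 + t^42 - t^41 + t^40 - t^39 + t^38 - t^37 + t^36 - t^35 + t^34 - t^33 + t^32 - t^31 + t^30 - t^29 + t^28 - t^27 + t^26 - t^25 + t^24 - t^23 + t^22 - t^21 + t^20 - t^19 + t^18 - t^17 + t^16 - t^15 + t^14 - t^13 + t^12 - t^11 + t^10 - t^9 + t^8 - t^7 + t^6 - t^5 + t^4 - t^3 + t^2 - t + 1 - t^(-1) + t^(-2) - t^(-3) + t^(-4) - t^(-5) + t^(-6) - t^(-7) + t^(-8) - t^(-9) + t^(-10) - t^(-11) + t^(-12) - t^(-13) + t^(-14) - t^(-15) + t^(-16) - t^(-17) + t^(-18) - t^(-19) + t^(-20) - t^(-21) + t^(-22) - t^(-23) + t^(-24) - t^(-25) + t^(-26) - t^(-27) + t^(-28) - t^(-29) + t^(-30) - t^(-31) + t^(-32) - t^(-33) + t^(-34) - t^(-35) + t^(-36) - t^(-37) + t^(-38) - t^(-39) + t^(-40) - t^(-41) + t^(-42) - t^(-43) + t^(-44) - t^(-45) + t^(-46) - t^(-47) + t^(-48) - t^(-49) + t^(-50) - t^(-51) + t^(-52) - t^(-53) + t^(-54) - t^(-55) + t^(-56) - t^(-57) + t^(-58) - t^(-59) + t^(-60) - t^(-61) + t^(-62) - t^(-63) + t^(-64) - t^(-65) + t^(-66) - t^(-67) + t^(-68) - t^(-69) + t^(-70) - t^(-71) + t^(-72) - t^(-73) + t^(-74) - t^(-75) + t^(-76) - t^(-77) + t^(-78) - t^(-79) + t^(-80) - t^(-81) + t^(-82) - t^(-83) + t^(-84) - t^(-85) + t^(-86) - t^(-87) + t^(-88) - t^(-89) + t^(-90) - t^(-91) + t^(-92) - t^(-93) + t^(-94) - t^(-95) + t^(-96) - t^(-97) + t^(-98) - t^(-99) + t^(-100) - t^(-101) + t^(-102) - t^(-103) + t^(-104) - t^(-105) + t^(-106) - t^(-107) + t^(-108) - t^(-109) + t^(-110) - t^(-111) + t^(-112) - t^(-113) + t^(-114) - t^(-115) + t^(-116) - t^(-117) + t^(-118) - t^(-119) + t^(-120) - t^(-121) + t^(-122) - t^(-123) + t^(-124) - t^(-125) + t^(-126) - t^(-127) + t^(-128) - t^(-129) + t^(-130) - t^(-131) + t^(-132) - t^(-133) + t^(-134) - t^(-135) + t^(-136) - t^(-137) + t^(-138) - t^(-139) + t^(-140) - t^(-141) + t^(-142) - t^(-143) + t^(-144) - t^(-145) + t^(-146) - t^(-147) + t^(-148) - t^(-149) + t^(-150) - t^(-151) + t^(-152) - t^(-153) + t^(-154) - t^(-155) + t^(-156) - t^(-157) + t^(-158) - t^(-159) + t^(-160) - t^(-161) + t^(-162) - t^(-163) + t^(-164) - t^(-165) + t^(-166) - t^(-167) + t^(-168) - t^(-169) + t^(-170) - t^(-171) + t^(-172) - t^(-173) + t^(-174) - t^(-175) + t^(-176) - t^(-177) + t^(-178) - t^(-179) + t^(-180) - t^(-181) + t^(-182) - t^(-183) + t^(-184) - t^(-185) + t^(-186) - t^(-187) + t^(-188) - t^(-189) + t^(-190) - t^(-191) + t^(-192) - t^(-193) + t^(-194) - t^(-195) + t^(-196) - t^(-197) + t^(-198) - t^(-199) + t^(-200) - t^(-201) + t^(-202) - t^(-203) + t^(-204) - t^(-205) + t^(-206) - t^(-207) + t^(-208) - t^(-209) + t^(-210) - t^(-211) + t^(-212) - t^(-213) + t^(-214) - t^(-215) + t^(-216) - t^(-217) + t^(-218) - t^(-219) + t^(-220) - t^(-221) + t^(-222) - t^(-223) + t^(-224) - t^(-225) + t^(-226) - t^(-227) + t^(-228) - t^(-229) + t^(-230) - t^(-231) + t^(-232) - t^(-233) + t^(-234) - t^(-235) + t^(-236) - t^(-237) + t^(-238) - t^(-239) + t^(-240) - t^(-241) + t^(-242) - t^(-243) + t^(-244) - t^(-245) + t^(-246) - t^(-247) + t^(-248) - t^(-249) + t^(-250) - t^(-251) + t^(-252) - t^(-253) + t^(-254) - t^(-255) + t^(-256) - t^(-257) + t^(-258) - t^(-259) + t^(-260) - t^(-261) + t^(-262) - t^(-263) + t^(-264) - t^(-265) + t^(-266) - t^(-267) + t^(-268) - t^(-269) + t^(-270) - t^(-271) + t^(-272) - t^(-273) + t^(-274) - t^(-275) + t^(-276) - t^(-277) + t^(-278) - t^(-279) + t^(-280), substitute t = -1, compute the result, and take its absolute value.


Step 1: The polynomial has 561 terms with alternating signs, exponents from 280 down to -280.
Step 2: Substitute t = -1. The i-th term has coefficient (-1)^i and exponent (m-i),
  so its value is (-1)^i * (-1)^(m-i) = (-1)^m = 1 for every i.
Step 3: All 561 terms equal 1, so Delta(-1) = 561 * (1) = 561
Step 4: |Delta(-1)| = 561

561


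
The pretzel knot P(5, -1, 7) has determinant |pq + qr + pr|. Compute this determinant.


Step 1: Compute pq + qr + pr.
pq = 5*(-1) = -5
qr = (-1)*7 = -7
pr = 5*7 = 35
pq + qr + pr = -5 + (-7) + 35 = 23
Step 2: Take absolute value.
det(P(5,-1,7)) = |23| = 23

23


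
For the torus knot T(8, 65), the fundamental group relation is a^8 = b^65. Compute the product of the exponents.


The relation is a^8 = b^65.
Product of exponents = 8 * 65
= 520

520


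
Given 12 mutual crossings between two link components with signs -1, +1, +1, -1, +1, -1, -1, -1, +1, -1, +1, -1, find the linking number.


Step 1: Count positive crossings: 5
Step 2: Count negative crossings: 7
Step 3: Sum of signs = 5 - 7 = -2
Step 4: Linking number = sum/2 = -2/2 = -1

-1


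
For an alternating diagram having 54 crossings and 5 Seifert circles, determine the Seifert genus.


For alternating knots, g = (c - s + 1)/2.
= (54 - 5 + 1)/2
= 50/2 = 25

25


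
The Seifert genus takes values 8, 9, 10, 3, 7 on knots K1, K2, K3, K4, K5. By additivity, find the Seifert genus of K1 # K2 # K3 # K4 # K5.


The Seifert genus is additive under connected sum.
Seifert genus(K1 # K2 # K3 # K4 # K5) = (8) + (9) + (10) + (3) + (7)
= 37

37


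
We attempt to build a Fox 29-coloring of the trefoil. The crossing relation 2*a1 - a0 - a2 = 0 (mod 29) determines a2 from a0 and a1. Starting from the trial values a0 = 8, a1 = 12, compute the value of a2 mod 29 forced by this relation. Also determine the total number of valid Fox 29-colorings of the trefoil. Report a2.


Step 1: Apply the given crossing relation 2*a1 - a0 - a2 = 0 (mod 29).
  a2 = 2*a1 - a0 mod 29
  a2 = 2*12 - 8 mod 29
  a2 = 24 - 8 mod 29
  a2 = 16 mod 29 = 16
Step 2: The trefoil has determinant 3.
  Number of Fox p-colorings (p prime) is p^2 if p = 3, else p.
  Since 29 does not divide 3, only trivial (constant) colorings exist.
  (So the trial a0 = 8, a1 = 12 with a0 != a1 does NOT extend to a valid coloring of the whole trefoil: the other two crossing relations require 3*(a1 - a0) = 0 (mod 29), which fails.)
  Total colorings = 29
Step 3: a2 = 16, total Fox 29-colorings = 29

16


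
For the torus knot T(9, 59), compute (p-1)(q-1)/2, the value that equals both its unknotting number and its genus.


For a torus knot T(p,q), both the unknotting number and genus equal (p-1)(q-1)/2.
= (9-1)(59-1)/2
= 8*58/2
= 464/2 = 232

232


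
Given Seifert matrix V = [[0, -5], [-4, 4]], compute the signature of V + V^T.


Step 1: V + V^T = [[0, -9], [-9, 8]]
Step 2: trace = 8, det = -81
Step 3: Discriminant = 8^2 - 4*(-81) = 388
Step 4: Eigenvalues: 13.8489, -5.84886
Step 5: Signature = (# positive eigenvalues) - (# negative eigenvalues) = 0

0


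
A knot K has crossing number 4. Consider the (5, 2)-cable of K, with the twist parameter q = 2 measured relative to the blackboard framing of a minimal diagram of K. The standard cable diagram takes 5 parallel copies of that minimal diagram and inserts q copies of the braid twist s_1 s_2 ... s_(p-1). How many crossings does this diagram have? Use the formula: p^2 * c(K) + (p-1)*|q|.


Step 1: Each of the c(K) crossings of the companion diagram becomes p*p = p^2 crossings among the p parallel strands, and each of the |q| twists s_1 s_2 ... s_(p-1) adds (p-1) crossings.
  Crossings = p^2 * c(K) + (p-1)*|q|
Step 2: = 5^2 * 4 + (5-1)*2
Step 3: = 25*4 + 4*2
Step 4: = 100 + 8 = 108

108


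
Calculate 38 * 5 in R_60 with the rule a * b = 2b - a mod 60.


38 * 5 = 2*5 - 38 mod 60
= 10 - 38 mod 60
= -28 mod 60 = 32

32


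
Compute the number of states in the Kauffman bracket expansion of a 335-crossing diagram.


Each crossing contributes 2 choices (A-smoothing or B-smoothing).
Total states = 2^335 = 69992023193056381579920071267763883691301421788582797965624659405118495974380029543152421664737722368

69992023193056381579920071267763883691301421788582797965624659405118495974380029543152421664737722368


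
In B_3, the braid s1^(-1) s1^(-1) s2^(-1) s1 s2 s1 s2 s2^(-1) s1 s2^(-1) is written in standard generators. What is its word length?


The word length counts the number of generators (including inverses).
Listing each generator: s1^(-1), s1^(-1), s2^(-1), s1, s2, s1, s2, s2^(-1), s1, s2^(-1)
There are 10 generators in this braid word.

10


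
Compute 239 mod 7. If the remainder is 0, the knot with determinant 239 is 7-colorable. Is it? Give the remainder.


Step 1: A knot is p-colorable if and only if p divides its determinant.
Step 2: Compute 239 mod 7.
239 = 34 * 7 + 1
Step 3: 239 mod 7 = 1
Step 4: The knot is 7-colorable: no

1


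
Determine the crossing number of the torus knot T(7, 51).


For a torus knot T(p, q) with gcd(p,q)=1,
the crossing number is min(p*(q-1), q*(p-1)).
p*(q-1) = 7*50 = 350
q*(p-1) = 51*6 = 306
min(350, 306) = 306

306


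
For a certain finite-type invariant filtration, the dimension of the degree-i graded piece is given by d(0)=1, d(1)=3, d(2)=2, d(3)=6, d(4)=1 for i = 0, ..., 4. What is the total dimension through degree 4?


Total dimension = d(0) + d(1) + ... + d(4)
= 1 + 3 + 2 + 6 + 1
= 13

13


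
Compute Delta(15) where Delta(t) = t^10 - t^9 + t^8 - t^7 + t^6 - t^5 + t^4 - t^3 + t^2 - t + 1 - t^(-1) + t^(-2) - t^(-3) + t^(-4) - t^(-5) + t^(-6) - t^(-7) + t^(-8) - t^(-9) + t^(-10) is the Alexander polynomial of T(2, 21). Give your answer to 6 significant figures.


Substituting t = 15 into Delta(t) = t^10 - t^9 + t^8 - t^7 + t^6 - t^5 + t^4 - t^3 + t^2 - t + 1 - t^(-1) + t^(-2) - t^(-3) + t^(-4) - t^(-5) + t^(-6) - t^(-7) + t^(-8) - t^(-9) + t^(-10):
Term values: (576650390625) + (-38443359375) + (2562890625) + (-170859375) + (11390625) + (-759375) + (50625) + (-3375) + (225) + (-15) + (1) + (-0.0666667) + (0.00444444) + (-0.000296296) + (1.97531e-05) + (-1.31687e-06) + (8.77915e-08) + (-5.85277e-09) + (3.90184e-10) + (-2.60123e-11) + (1.73415e-12)
Sum = 5.406097412e+11
Rounded to 6 significant figures: 5.4061e+11

5.4061e+11


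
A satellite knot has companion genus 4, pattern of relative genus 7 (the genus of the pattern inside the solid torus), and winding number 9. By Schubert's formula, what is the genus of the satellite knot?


Schubert: g(satellite) = g_rel(pattern) + |winding| * g(companion),
where g_rel(pattern) is the genus of the pattern relative to the solid torus.
= 7 + 9 * 4
= 7 + 36 = 43

43


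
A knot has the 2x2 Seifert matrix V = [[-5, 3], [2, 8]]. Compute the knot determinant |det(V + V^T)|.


Step 1: Form V + V^T where V = [[-5, 3], [2, 8]]
  V^T = [[-5, 2], [3, 8]]
  V + V^T = [[-10, 5], [5, 16]]
Step 2: det(V + V^T) = (-10)*16 - 5*5
  = -160 - 25 = -185
Step 3: Knot determinant = |det(V + V^T)| = |-185| = 185

185


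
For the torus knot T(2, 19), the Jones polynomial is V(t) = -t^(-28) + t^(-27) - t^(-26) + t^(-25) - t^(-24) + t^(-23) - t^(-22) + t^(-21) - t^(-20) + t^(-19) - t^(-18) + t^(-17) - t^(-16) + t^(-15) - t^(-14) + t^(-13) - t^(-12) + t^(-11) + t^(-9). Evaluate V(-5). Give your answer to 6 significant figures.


Substituting t = -5 into V(t) = -t^(-28) + t^(-27) - t^(-26) + t^(-25) - t^(-24) + t^(-23) - t^(-22) + t^(-21) - t^(-20) + t^(-19) - t^(-18) + t^(-17) - t^(-16) + t^(-15) - t^(-14) + t^(-13) - t^(-12) + t^(-11) + t^(-9):
  (-)t^(-28) = -2.68435e-20
  (+)t^(-27) = -1.34218e-19
  (-)t^(-26) = -6.71089e-19
  (+)t^(-25) = -3.35544e-18
  (-)t^(-24) = -1.67772e-17
  (+)t^(-23) = -8.38861e-17
  (-)t^(-22) = -4.1943e-16
  (+)t^(-21) = -2.09715e-15
  (-)t^(-20) = -1.04858e-14
  (+)t^(-19) = -5.24288e-14
  (-)t^(-18) = -2.62144e-13
  (+)t^(-17) = -1.31072e-12
  (-)t^(-16) = -6.5536e-12
  (+)t^(-15) = -3.2768e-11
  (-)t^(-14) = -1.6384e-10
  (+)t^(-13) = -8.192e-10
  (-)t^(-12) = -4.096e-09
  (+)t^(-11) = -2.048e-08
  (+)t^(-9) = -5.12e-07
Sum = (-2.68435e-20) + (-1.34218e-19) + (-6.71089e-19) + (-3.35544e-18) + (-1.67772e-17) + (-8.38861e-17) + (-4.1943e-16) + (-2.09715e-15) + (-1.04858e-14) + (-5.24288e-14) + (-2.62144e-13) + (-1.31072e-12) + (-6.5536e-12) + (-3.2768e-11) + (-1.6384e-10) + (-8.192e-10) + (-4.096e-09) + (-2.048e-08) + (-5.12e-07)
= -5.376e-07
Rounded to 6 significant figures: -5.376e-07

-5.376e-07


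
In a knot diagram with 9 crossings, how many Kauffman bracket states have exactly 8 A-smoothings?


We choose which 8 of 9 crossings get A-smoothings.
C(9, 8) = 9! / (8! * 1!)
= 9

9


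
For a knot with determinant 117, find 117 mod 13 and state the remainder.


Step 1: A knot is p-colorable if and only if p divides its determinant.
Step 2: Compute 117 mod 13.
117 = 9 * 13 + 0
Step 3: 117 mod 13 = 0
Step 4: The knot is 13-colorable: yes

0


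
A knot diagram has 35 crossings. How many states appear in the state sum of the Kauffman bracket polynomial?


Each crossing contributes 2 choices (A-smoothing or B-smoothing).
Total states = 2^35 = 34359738368

34359738368


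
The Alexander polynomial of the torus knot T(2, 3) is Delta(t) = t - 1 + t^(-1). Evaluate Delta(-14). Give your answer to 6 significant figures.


Substituting t = -14 into Delta(t) = t - 1 + t^(-1):
Term values: (-14) + (-1) + (-0.0714286)
Sum = -15.07142857
Rounded to 6 significant figures: -15.0714

-15.0714


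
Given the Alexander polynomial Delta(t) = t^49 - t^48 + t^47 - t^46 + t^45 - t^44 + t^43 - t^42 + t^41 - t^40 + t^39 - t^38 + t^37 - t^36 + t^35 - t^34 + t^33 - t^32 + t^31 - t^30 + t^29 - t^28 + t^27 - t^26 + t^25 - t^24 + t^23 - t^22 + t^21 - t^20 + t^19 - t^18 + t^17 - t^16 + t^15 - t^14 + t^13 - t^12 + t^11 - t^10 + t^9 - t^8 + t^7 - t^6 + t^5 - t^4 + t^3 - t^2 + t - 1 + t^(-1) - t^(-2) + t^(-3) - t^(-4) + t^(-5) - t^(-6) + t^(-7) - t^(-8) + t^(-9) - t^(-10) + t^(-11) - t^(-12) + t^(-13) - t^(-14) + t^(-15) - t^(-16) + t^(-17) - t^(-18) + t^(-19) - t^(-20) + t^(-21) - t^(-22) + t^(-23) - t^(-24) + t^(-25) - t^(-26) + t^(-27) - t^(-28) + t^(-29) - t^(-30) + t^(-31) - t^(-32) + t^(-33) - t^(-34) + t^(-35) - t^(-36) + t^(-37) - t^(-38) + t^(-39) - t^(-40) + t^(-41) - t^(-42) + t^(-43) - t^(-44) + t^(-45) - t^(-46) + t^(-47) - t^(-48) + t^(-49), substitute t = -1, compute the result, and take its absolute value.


Step 1: The polynomial has 99 terms with alternating signs, exponents from 49 down to -49.
Step 2: Substitute t = -1. The i-th term has coefficient (-1)^i and exponent (m-i),
  so its value is (-1)^i * (-1)^(m-i) = (-1)^m = -1 for every i.
Step 3: All 99 terms equal -1, so Delta(-1) = 99 * (-1) = -99
Step 4: |Delta(-1)| = 99

99


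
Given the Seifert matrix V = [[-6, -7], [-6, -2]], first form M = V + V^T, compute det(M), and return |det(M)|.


Step 1: Form V + V^T where V = [[-6, -7], [-6, -2]]
  V^T = [[-6, -6], [-7, -2]]
  V + V^T = [[-12, -13], [-13, -4]]
Step 2: det(V + V^T) = (-12)*(-4) - (-13)*(-13)
  = 48 - 169 = -121
Step 3: Knot determinant = |det(V + V^T)| = |-121| = 121

121


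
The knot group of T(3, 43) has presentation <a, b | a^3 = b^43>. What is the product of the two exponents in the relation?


The relation is a^3 = b^43.
Product of exponents = 3 * 43
= 129

129


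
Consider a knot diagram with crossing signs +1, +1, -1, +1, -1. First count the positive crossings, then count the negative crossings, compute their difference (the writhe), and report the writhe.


Step 1: Count positive crossings (+1).
Positive crossings: 3
Step 2: Count negative crossings (-1).
Negative crossings: 2
Step 3: Writhe = (positive) - (negative)
w = 3 - 2 = 1
Step 4: |w| = 1, and w is positive

1


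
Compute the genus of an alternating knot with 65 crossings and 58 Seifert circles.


For alternating knots, g = (c - s + 1)/2.
= (65 - 58 + 1)/2
= 8/2 = 4

4


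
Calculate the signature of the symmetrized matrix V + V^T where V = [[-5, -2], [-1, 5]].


Step 1: V + V^T = [[-10, -3], [-3, 10]]
Step 2: trace = 0, det = -109
Step 3: Discriminant = 0^2 - 4*(-109) = 436
Step 4: Eigenvalues: 10.4403, -10.4403
Step 5: Signature = (# positive eigenvalues) - (# negative eigenvalues) = 0

0


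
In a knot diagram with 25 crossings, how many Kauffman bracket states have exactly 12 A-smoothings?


We choose which 12 of 25 crossings get A-smoothings.
C(25, 12) = 25! / (12! * 13!)
= 5200300

5200300


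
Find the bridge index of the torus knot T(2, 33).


The bridge number of T(p,q) is min(p,q).
min(2, 33) = 2

2


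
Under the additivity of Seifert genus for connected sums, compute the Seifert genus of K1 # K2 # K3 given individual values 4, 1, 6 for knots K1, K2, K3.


The Seifert genus is additive under connected sum.
Seifert genus(K1 # K2 # K3) = (4) + (1) + (6)
= 11

11


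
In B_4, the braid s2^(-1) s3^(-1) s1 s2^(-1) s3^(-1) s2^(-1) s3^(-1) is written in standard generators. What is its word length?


The word length counts the number of generators (including inverses).
Listing each generator: s2^(-1), s3^(-1), s1, s2^(-1), s3^(-1), s2^(-1), s3^(-1)
There are 7 generators in this braid word.

7


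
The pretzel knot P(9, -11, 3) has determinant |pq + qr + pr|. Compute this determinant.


Step 1: Compute pq + qr + pr.
pq = 9*(-11) = -99
qr = (-11)*3 = -33
pr = 9*3 = 27
pq + qr + pr = -99 + (-33) + 27 = -105
Step 2: Take absolute value.
det(P(9,-11,3)) = |-105| = 105

105


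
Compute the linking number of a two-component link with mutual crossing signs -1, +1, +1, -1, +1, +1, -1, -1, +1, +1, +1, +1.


Step 1: Count positive crossings: 8
Step 2: Count negative crossings: 4
Step 3: Sum of signs = 8 - 4 = 4
Step 4: Linking number = sum/2 = 4/2 = 2

2


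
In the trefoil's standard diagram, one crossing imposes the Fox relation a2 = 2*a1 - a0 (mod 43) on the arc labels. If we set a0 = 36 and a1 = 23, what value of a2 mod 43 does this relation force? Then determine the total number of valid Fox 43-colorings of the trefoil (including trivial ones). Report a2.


Step 1: Apply the given crossing relation 2*a1 - a0 - a2 = 0 (mod 43).
  a2 = 2*a1 - a0 mod 43
  a2 = 2*23 - 36 mod 43
  a2 = 46 - 36 mod 43
  a2 = 10 mod 43 = 10
Step 2: The trefoil has determinant 3.
  Number of Fox p-colorings (p prime) is p^2 if p = 3, else p.
  Since 43 does not divide 3, only trivial (constant) colorings exist.
  (So the trial a0 = 36, a1 = 23 with a0 != a1 does NOT extend to a valid coloring of the whole trefoil: the other two crossing relations require 3*(a1 - a0) = 0 (mod 43), which fails.)
  Total colorings = 43
Step 3: a2 = 10, total Fox 43-colorings = 43

10


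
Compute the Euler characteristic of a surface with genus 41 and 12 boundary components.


chi = 2 - 2g - b
= 2 - 2*41 - 12
= 2 - 82 - 12 = -92

-92
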